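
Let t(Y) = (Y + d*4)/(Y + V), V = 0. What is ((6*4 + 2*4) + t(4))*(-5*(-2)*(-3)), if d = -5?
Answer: -840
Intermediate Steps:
t(Y) = (-20 + Y)/Y (t(Y) = (Y - 5*4)/(Y + 0) = (Y - 20)/Y = (-20 + Y)/Y)
((6*4 + 2*4) + t(4))*(-5*(-2)*(-3)) = ((6*4 + 2*4) + (-20 + 4)/4)*(-5*(-2)*(-3)) = ((24 + 8) + (1/4)*(-16))*(10*(-3)) = (32 - 4)*(-30) = 28*(-30) = -840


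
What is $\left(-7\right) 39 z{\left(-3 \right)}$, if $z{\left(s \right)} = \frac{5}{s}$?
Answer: $455$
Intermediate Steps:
$\left(-7\right) 39 z{\left(-3 \right)} = \left(-7\right) 39 \frac{5}{-3} = - 273 \cdot 5 \left(- \frac{1}{3}\right) = \left(-273\right) \left(- \frac{5}{3}\right) = 455$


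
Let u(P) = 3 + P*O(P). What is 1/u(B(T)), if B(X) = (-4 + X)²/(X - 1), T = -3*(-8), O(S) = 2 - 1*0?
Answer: 23/869 ≈ 0.026467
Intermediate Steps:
O(S) = 2 (O(S) = 2 + 0 = 2)
T = 24
B(X) = (-4 + X)²/(-1 + X)
u(P) = 3 + 2*P (u(P) = 3 + P*2 = 3 + 2*P)
1/u(B(T)) = 1/(3 + 2*((-4 + 24)²/(-1 + 24))) = 1/(3 + 2*(20²/23)) = 1/(3 + 2*((1/23)*400)) = 1/(3 + 2*(400/23)) = 1/(3 + 800/23) = 1/(869/23) = 23/869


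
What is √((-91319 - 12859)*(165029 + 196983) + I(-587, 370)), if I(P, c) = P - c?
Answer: 3*I*√4190409677 ≈ 1.942e+5*I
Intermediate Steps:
√((-91319 - 12859)*(165029 + 196983) + I(-587, 370)) = √((-91319 - 12859)*(165029 + 196983) + (-587 - 1*370)) = √(-104178*362012 + (-587 - 370)) = √(-37713686136 - 957) = √(-37713687093) = 3*I*√4190409677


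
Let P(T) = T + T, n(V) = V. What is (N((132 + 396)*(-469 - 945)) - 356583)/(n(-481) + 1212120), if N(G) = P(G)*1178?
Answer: -1759327335/1211639 ≈ -1452.0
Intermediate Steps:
P(T) = 2*T
N(G) = 2356*G (N(G) = (2*G)*1178 = 2356*G)
(N((132 + 396)*(-469 - 945)) - 356583)/(n(-481) + 1212120) = (2356*((132 + 396)*(-469 - 945)) - 356583)/(-481 + 1212120) = (2356*(528*(-1414)) - 356583)/1211639 = (2356*(-746592) - 356583)*(1/1211639) = (-1758970752 - 356583)*(1/1211639) = -1759327335*1/1211639 = -1759327335/1211639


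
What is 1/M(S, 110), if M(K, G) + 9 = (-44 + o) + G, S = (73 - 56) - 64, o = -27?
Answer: 1/30 ≈ 0.033333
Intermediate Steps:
S = -47 (S = 17 - 64 = -47)
M(K, G) = -80 + G (M(K, G) = -9 + ((-44 - 27) + G) = -9 + (-71 + G) = -80 + G)
1/M(S, 110) = 1/(-80 + 110) = 1/30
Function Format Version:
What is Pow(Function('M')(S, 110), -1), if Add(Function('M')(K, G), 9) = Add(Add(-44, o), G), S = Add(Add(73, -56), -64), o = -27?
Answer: Rational(1, 30) ≈ 0.033333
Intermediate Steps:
S = -47 (S = Add(17, -64) = -47)
Function('M')(K, G) = Add(-80, G) (Function('M')(K, G) = Add(-9, Add(Add(-44, -27), G)) = Add(-9, Add(-71, G)) = Add(-80, G))
Pow(Function('M')(S, 110), -1) = Pow(Add(-80, 110), -1) = Pow(30, -1) = Rational(1, 30)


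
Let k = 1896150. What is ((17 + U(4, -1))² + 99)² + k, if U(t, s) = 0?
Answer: 2046694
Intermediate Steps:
((17 + U(4, -1))² + 99)² + k = ((17 + 0)² + 99)² + 1896150 = (17² + 99)² + 1896150 = (289 + 99)² + 1896150 = 388² + 1896150 = 150544 + 1896150 = 2046694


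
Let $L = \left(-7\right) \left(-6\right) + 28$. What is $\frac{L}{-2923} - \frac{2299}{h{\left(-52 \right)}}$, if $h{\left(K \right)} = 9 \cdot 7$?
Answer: $- \frac{6724387}{184149} \approx -36.516$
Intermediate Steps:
$L = 70$ ($L = 42 + 28 = 70$)
$h{\left(K \right)} = 63$
$\frac{L}{-2923} - \frac{2299}{h{\left(-52 \right)}} = \frac{70}{-2923} - \frac{2299}{63} = 70 \left(- \frac{1}{2923}\right) - \frac{2299}{63} = - \frac{70}{2923} - \frac{2299}{63} = - \frac{6724387}{184149}$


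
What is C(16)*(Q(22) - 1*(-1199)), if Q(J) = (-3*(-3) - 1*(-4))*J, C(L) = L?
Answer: 23760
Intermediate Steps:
Q(J) = 13*J (Q(J) = (9 + 4)*J = 13*J)
C(16)*(Q(22) - 1*(-1199)) = 16*(13*22 - 1*(-1199)) = 16*(286 + 1199) = 16*1485 = 23760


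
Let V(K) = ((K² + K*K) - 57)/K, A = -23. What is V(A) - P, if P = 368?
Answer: -9465/23 ≈ -411.52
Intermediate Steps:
V(K) = (-57 + 2*K²)/K (V(K) = ((K² + K²) - 57)/K = (2*K² - 57)/K = (-57 + 2*K²)/K)
V(A) - P = (-57/(-23) + 2*(-23)) - 1*368 = (-57*(-1/23) - 46) - 368 = (57/23 - 46) - 368 = -1001/23 - 368 = -9465/23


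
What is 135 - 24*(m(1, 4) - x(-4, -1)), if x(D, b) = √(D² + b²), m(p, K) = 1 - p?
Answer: 135 + 24*√17 ≈ 233.95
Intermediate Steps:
135 - 24*(m(1, 4) - x(-4, -1)) = 135 - 24*((1 - 1*1) - √((-4)² + (-1)²)) = 135 - 24*((1 - 1) - √(16 + 1)) = 135 - 24*(0 - √17) = 135 - (-24)*√17 = 135 + 24*√17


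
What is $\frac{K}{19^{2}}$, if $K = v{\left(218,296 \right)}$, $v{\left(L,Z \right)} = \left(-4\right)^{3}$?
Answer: $- \frac{64}{361} \approx -0.17729$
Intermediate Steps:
$v{\left(L,Z \right)} = -64$
$K = -64$
$\frac{K}{19^{2}} = - \frac{64}{19^{2}} = - \frac{64}{361}$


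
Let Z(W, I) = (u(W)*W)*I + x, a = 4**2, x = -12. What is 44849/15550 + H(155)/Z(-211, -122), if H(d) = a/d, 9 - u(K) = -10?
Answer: 339992804097/117881953150 ≈ 2.8842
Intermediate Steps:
u(K) = 19 (u(K) = 9 - 1*(-10) = 9 + 10 = 19)
a = 16
H(d) = 16/d
Z(W, I) = -12 + 19*I*W (Z(W, I) = (19*W)*I - 12 = 19*I*W - 12 = -12 + 19*I*W)
44849/15550 + H(155)/Z(-211, -122) = 44849/15550 + (16/155)/(-12 + 19*(-122)*(-211)) = 44849*(1/15550) + (16*(1/155))/(-12 + 489098) = 44849/15550 + (16/155)/489086 = 44849/15550 + (16/155)*(1/489086) = 44849/15550 + 8/37904165 = 339992804097/117881953150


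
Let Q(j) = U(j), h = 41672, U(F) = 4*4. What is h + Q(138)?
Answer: 41688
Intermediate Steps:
U(F) = 16
Q(j) = 16
h + Q(138) = 41672 + 16 = 41688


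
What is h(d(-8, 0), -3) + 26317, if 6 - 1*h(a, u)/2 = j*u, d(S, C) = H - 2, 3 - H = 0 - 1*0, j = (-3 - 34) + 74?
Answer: 26551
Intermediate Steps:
j = 37 (j = -37 + 74 = 37)
H = 3 (H = 3 - (0 - 1*0) = 3 - (0 + 0) = 3 - 1*0 = 3 + 0 = 3)
d(S, C) = 1 (d(S, C) = 3 - 2 = 1)
h(a, u) = 12 - 74*u
h(d(-8, 0), -3) + 26317 = (12 - 74*(-3)) + 26317 = (12 + 222) + 26317 = 234 + 26317 = 26551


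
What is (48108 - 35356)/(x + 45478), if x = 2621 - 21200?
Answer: 12752/26899 ≈ 0.47407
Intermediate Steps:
x = -18579
(48108 - 35356)/(x + 45478) = (48108 - 35356)/(-18579 + 45478) = 12752/26899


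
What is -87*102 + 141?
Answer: -8733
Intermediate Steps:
-87*102 + 141 = -8874 + 141 = -8733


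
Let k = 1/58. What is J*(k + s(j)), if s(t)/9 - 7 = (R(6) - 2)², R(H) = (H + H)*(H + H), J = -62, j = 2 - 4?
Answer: -326407153/29 ≈ -1.1255e+7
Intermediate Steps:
j = -2
k = 1/58 ≈ 0.017241
R(H) = 4*H² (R(H) = (2*H)*(2*H) = 4*H²)
s(t) = 181539 (s(t) = 63 + 9*(4*6² - 2)² = 63 + 9*(4*36 - 2)² = 63 + 9*(144 - 2)² = 63 + 9*142² = 63 + 9*20164 = 63 + 181476 = 181539)
J*(k + s(j)) = -62*(1/58 + 181539) = -62*10529263/58 = -326407153/29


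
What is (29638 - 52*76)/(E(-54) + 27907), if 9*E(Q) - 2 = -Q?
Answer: 231174/251219 ≈ 0.92021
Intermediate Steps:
E(Q) = 2/9 - Q/9 (E(Q) = 2/9 + (-Q)/9 = 2/9 - Q/9)
(29638 - 52*76)/(E(-54) + 27907) = (29638 - 52*76)/((2/9 - 1/9*(-54)) + 27907) = (29638 - 3952)/((2/9 + 6) + 27907) = 25686/(56/9 + 27907) = 25686/(251219/9) = 25686*(9/251219) = 231174/251219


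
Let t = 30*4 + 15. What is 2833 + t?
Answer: 2968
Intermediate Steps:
t = 135 (t = 120 + 15 = 135)
2833 + t = 2833 + 135 = 2968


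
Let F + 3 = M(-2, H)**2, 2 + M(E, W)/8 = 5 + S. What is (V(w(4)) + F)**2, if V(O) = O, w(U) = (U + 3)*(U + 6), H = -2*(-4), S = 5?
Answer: 17330569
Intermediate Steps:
H = 8
w(U) = (3 + U)*(6 + U)
M(E, W) = 64 (M(E, W) = -16 + 8*(5 + 5) = -16 + 8*10 = -16 + 80 = 64)
F = 4093 (F = -3 + 64**2 = -3 + 4096 = 4093)
(V(w(4)) + F)**2 = ((18 + 4**2 + 9*4) + 4093)**2 = ((18 + 16 + 36) + 4093)**2 = (70 + 4093)**2 = 4163**2 = 17330569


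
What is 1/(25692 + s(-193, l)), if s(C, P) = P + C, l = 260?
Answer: 1/25759 ≈ 3.8821e-5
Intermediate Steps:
s(C, P) = C + P
1/(25692 + s(-193, l)) = 1/(25692 + (-193 + 260)) = 1/(25692 + 67) = 1/25759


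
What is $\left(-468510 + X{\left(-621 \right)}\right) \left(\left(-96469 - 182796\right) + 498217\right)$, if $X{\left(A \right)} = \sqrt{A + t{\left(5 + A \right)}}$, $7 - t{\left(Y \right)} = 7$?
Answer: $-102581201520 + 656856 i \sqrt{69} \approx -1.0258 \cdot 10^{11} + 5.4563 \cdot 10^{6} i$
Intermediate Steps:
$t{\left(Y \right)} = 0$ ($t{\left(Y \right)} = 7 - 7 = 0$)
$X{\left(A \right)} = \sqrt{A}$ ($X{\left(A \right)} = \sqrt{A + 0} = \sqrt{A}$)
$\left(-468510 + X{\left(-621 \right)}\right) \left(\left(-96469 - 182796\right) + 498217\right) = \left(-468510 + \sqrt{-621}\right) \left(\left(-96469 - 182796\right) + 498217\right) = \left(-468510 + 3 i \sqrt{69}\right) \left(-279265 + 498217\right) = \left(-468510 + 3 i \sqrt{69}\right) 218952 = -102581201520 + 656856 i \sqrt{69}$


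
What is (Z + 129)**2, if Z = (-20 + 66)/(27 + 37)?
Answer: 17230801/1024 ≈ 16827.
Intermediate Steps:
Z = 23/32 (Z = 46/64 = 46*(1/64) = 23/32 ≈ 0.71875)
(Z + 129)**2 = (23/32 + 129)**2 = (4151/32)**2 = 17230801/1024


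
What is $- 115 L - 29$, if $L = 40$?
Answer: $-4629$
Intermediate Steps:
$- 115 L - 29 = \left(-115\right) 40 - 29 = -4600 - 29 = -4629$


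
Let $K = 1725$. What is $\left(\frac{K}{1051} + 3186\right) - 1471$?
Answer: $\frac{1804190}{1051} \approx 1716.6$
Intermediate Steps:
$\left(\frac{K}{1051} + 3186\right) - 1471 = \left(\frac{1725}{1051} + 3186\right) - 1471 = \frac{3350211}{1051} - 1471 = \frac{1804190}{1051}$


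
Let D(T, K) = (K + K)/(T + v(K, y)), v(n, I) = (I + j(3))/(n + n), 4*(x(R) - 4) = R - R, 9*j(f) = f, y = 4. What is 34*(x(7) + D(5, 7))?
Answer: 50320/223 ≈ 225.65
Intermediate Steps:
j(f) = f/9
x(R) = 4 (x(R) = 4 + (R - R)/4 = 4 + (1/4)*0 = 4 + 0 = 4)
v(n, I) = (1/3 + I)/(2*n) (v(n, I) = (I + (1/9)*3)/(n + n) = (I + 1/3)/((2*n)) = (1/3 + I)*(1/(2*n)) = (1/3 + I)/(2*n))
D(T, K) = 2*K/(T + 13/(6*K)) (D(T, K) = (K + K)/(T + (1 + 3*4)/(6*K)) = (2*K)/(T + (1 + 12)/(6*K)) = (2*K)/(T + (1/6)*13/K) = (2*K)/(T + 13/(6*K)) = 2*K/(T + 13/(6*K)))
34*(x(7) + D(5, 7)) = 34*(4 + 12*7**2/(13 + 6*7*5)) = 34*(4 + 12*49/(13 + 210)) = 34*(4 + 12*49/223) = 34*(4 + 12*49*(1/223)) = 34*(4 + 588/223) = 34*(1480/223) = 50320/223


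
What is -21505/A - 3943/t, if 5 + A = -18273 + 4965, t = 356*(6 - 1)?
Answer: -14214259/23697140 ≈ -0.59983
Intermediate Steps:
t = 1780 (t = 356*5 = 1780)
A = -13313 (A = -5 + (-18273 + 4965) = -5 - 13308 = -13313)
-21505/A - 3943/t = -21505/(-13313) - 3943/1780 = -21505*(-1/13313) - 3943*1/1780 = 21505/13313 - 3943/1780 = -14214259/23697140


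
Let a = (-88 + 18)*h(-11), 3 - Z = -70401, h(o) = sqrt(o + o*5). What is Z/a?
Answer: 5867*I*sqrt(66)/385 ≈ 123.8*I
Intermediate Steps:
h(o) = sqrt(6)*sqrt(o) (h(o) = sqrt(o + 5*o) = sqrt(6*o) = sqrt(6)*sqrt(o))
Z = 70404 (Z = 3 - 1*(-70401) = 3 + 70401 = 70404)
a = -70*I*sqrt(66) (a = (-88 + 18)*(sqrt(6)*sqrt(-11)) = -70*sqrt(6)*I*sqrt(11) = -70*I*sqrt(66) ≈ -568.68*I)
Z/a = 70404/((-70*I*sqrt(66))) = 70404*(I*sqrt(66)/4620) = 5867*I*sqrt(66)/385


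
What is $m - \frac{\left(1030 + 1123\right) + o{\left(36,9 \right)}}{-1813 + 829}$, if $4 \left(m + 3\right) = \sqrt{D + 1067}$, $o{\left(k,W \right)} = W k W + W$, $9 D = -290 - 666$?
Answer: $\frac{1063}{492} + \frac{\sqrt{8647}}{12} \approx 9.9097$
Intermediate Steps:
$D = - \frac{956}{9}$ ($D = \frac{-290 - 666}{9} = \frac{1}{9} \left(-956\right) = - \frac{956}{9} \approx -106.22$)
$o{\left(k,W \right)} = W + k W^{2}$ ($o{\left(k,W \right)} = k W^{2} + W = W + k W^{2}$)
$m = -3 + \frac{\sqrt{8647}}{12}$ ($m = -3 + \frac{\sqrt{- \frac{956}{9} + 1067}}{4} = -3 + \frac{\sqrt{\frac{8647}{9}}}{4} = -3 + \frac{\frac{1}{3} \sqrt{8647}}{4} = -3 + \frac{\sqrt{8647}}{12} \approx 4.7491$)
$m - \frac{\left(1030 + 1123\right) + o{\left(36,9 \right)}}{-1813 + 829} = \left(-3 + \frac{\sqrt{8647}}{12}\right) - \frac{\left(1030 + 1123\right) + 9 \left(1 + 9 \cdot 36\right)}{-1813 + 829} = \left(-3 + \frac{\sqrt{8647}}{12}\right) - \frac{2153 + 9 \left(1 + 324\right)}{-984} = \left(-3 + \frac{\sqrt{8647}}{12}\right) - \left(2153 + 9 \cdot 325\right) \left(- \frac{1}{984}\right) = \left(-3 + \frac{\sqrt{8647}}{12}\right) - \left(2153 + 2925\right) \left(- \frac{1}{984}\right) = \left(-3 + \frac{\sqrt{8647}}{12}\right) - 5078 \left(- \frac{1}{984}\right) = \left(-3 + \frac{\sqrt{8647}}{12}\right) - - \frac{2539}{492} = \left(-3 + \frac{\sqrt{8647}}{12}\right) + \frac{2539}{492} = \frac{1063}{492} + \frac{\sqrt{8647}}{12}$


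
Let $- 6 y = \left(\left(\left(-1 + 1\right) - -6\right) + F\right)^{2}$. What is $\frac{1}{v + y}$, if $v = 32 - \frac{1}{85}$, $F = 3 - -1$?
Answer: $\frac{255}{3907} \approx 0.065267$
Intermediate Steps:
$F = 4$ ($F = 3 + 1 = 4$)
$v = \frac{2719}{85}$ ($v = 32 - \frac{1}{85} = \frac{2719}{85} \approx 31.988$)
$y = - \frac{50}{3}$ ($y = - \frac{\left(\left(\left(-1 + 1\right) - -6\right) + 4\right)^{2}}{6} = - \frac{\left(\left(0 + 6\right) + 4\right)^{2}}{6} = - \frac{\left(6 + 4\right)^{2}}{6} = - \frac{10^{2}}{6} = \left(- \frac{1}{6}\right) 100 = - \frac{50}{3} \approx -16.667$)
$\frac{1}{v + y} = \frac{1}{\frac{2719}{85} - \frac{50}{3}} = \frac{1}{\frac{3907}{255}} = \frac{255}{3907}$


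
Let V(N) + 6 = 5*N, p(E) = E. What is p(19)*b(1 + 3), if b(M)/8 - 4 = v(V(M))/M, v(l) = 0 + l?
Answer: 1140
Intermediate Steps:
V(N) = -6 + 5*N
v(l) = l
b(M) = 32 + 8*(-6 + 5*M)/M (b(M) = 32 + 8*((-6 + 5*M)/M) = 32 + 8*(-6 + 5*M)/M)
p(19)*b(1 + 3) = 19*(72 - 48/(1 + 3)) = 19*(72 - 48/4) = 19*(72 - 48*¼) = 19*(72 - 12) = 19*60 = 1140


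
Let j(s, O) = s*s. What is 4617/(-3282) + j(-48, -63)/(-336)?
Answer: -63285/7658 ≈ -8.2639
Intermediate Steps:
j(s, O) = s**2
4617/(-3282) + j(-48, -63)/(-336) = 4617/(-3282) + (-48)**2/(-336) = 4617*(-1/3282) + 2304*(-1/336) = -1539/1094 - 48/7 = -63285/7658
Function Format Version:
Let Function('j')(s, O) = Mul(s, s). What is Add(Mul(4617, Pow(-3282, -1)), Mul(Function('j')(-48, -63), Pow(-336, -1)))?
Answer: Rational(-63285, 7658) ≈ -8.2639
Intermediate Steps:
Function('j')(s, O) = Pow(s, 2)
Add(Mul(4617, Pow(-3282, -1)), Mul(Function('j')(-48, -63), Pow(-336, -1))) = Add(Mul(4617, Pow(-3282, -1)), Mul(Pow(-48, 2), Pow(-336, -1))) = Add(Mul(4617, Rational(-1, 3282)), Mul(2304, Rational(-1, 336))) = Add(Rational(-1539, 1094), Rational(-48, 7)) = Rational(-63285, 7658)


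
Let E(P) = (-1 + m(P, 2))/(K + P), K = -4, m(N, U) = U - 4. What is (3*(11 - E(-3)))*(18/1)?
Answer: 3996/7 ≈ 570.86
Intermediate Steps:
m(N, U) = -4 + U
E(P) = -3/(-4 + P) (E(P) = (-1 + (-4 + 2))/(-4 + P) = (-1 - 2)/(-4 + P) = -3/(-4 + P))
(3*(11 - E(-3)))*(18/1) = (3*(11 - (-3)/(-4 - 3)))*(18/1) = (3*(11 - (-3)/(-7)))*(18*1) = (3*(11 - (-3)*(-1)/7))*18 = (3*(11 - 1*3/7))*18 = (3*(11 - 3/7))*18 = (3*(74/7))*18 = (222/7)*18 = 3996/7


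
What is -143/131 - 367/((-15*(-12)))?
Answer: -73817/23580 ≈ -3.1305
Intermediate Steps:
-143/131 - 367/((-15*(-12))) = -143*1/131 - 367/180 = -143/131 - 367*1/180 = -143/131 - 367/180 = -73817/23580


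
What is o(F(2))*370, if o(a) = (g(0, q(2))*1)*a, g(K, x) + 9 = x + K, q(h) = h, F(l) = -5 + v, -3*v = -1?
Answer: 36260/3 ≈ 12087.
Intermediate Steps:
v = 1/3 (v = -1/3*(-1) = 1/3 ≈ 0.33333)
F(l) = -14/3 (F(l) = -5 + 1/3 = -14/3)
g(K, x) = -9 + K + x (g(K, x) = -9 + (x + K) = -9 + (K + x) = -9 + K + x)
o(a) = -7*a (o(a) = ((-9 + 0 + 2)*1)*a = (-7*1)*a = -7*a)
o(F(2))*370 = -7*(-14/3)*370 = (98/3)*370 = 36260/3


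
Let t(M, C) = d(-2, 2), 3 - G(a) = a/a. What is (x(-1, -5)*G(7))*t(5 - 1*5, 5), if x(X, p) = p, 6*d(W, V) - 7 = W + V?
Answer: -35/3 ≈ -11.667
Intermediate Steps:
d(W, V) = 7/6 + V/6 + W/6 (d(W, V) = 7/6 + (W + V)/6 = 7/6 + (V + W)/6 = 7/6 + (V/6 + W/6) = 7/6 + V/6 + W/6)
G(a) = 2 (G(a) = 3 - a/a = 3 - 1*1 = 3 - 1 = 2)
t(M, C) = 7/6 (t(M, C) = 7/6 + (⅙)*2 + (⅙)*(-2) = 7/6 + ⅓ - ⅓ = 7/6)
(x(-1, -5)*G(7))*t(5 - 1*5, 5) = -5*2*(7/6) = -10*7/6 = -35/3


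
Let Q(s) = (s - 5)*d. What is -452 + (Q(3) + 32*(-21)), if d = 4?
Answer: -1132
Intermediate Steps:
Q(s) = -20 + 4*s (Q(s) = (s - 5)*4 = (-5 + s)*4 = -20 + 4*s)
-452 + (Q(3) + 32*(-21)) = -452 + ((-20 + 4*3) + 32*(-21)) = -452 + ((-20 + 12) - 672) = -452 + (-8 - 672) = -452 - 680 = -1132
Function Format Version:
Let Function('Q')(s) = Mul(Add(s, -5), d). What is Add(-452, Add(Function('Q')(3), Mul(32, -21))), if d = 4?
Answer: -1132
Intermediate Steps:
Function('Q')(s) = Add(-20, Mul(4, s)) (Function('Q')(s) = Mul(Add(s, -5), 4) = Mul(Add(-5, s), 4) = Add(-20, Mul(4, s)))
Add(-452, Add(Function('Q')(3), Mul(32, -21))) = Add(-452, Add(Add(-20, Mul(4, 3)), Mul(32, -21))) = Add(-452, Add(Add(-20, 12), -672)) = Add(-452, Add(-8, -672)) = Add(-452, -680) = -1132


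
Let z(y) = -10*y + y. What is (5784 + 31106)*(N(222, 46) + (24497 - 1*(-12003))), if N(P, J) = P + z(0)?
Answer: 1354674580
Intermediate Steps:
z(y) = -9*y
N(P, J) = P (N(P, J) = P - 9*0 = P + 0 = P)
(5784 + 31106)*(N(222, 46) + (24497 - 1*(-12003))) = (5784 + 31106)*(222 + (24497 - 1*(-12003))) = 36890*(222 + (24497 + 12003)) = 36890*(222 + 36500) = 36890*36722 = 1354674580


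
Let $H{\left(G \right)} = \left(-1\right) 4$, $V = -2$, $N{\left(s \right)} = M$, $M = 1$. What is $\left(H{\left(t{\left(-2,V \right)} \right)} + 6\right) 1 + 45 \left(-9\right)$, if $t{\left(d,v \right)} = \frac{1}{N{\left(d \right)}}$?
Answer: $-403$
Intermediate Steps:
$N{\left(s \right)} = 1$
$t{\left(d,v \right)} = 1$ ($t{\left(d,v \right)} = 1^{-1} = 1$)
$H{\left(G \right)} = -4$
$\left(H{\left(t{\left(-2,V \right)} \right)} + 6\right) 1 + 45 \left(-9\right) = \left(-4 + 6\right) 1 + 45 \left(-9\right) = 2 \cdot 1 - 405 = 2 - 405 = -403$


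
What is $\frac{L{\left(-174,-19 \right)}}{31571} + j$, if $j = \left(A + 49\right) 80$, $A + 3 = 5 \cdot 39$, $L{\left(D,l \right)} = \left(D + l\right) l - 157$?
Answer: $\frac{608692390}{31571} \approx 19280.0$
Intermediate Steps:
$L{\left(D,l \right)} = -157 + l \left(D + l\right)$ ($L{\left(D,l \right)} = l \left(D + l\right) - 157 = -157 + l \left(D + l\right)$)
$A = 192$ ($A = -3 + 5 \cdot 39 = -3 + 195 = 192$)
$j = 19280$ ($j = \left(192 + 49\right) 80 = 241 \cdot 80 = 19280$)
$\frac{L{\left(-174,-19 \right)}}{31571} + j = \frac{-157 + \left(-19\right)^{2} - -3306}{31571} + 19280 = \left(-157 + 361 + 3306\right) \frac{1}{31571} + 19280 = 3510 \cdot \frac{1}{31571} + 19280 = \frac{3510}{31571} + 19280 = \frac{608692390}{31571}$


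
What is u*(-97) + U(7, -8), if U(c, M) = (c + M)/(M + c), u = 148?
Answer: -14355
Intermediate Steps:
U(c, M) = 1 (U(c, M) = (M + c)/(M + c) = 1)
u*(-97) + U(7, -8) = 148*(-97) + 1 = -14356 + 1 = -14355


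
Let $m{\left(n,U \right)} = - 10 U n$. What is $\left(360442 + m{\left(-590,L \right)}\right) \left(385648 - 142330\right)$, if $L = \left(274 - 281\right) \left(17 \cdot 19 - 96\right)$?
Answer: $-2193428555244$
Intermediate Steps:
$L = -1589$ ($L = - 7 \left(323 - 96\right) = \left(-7\right) 227 = -1589$)
$m{\left(n,U \right)} = - 10 U n$
$\left(360442 + m{\left(-590,L \right)}\right) \left(385648 - 142330\right) = \left(360442 - \left(-15890\right) \left(-590\right)\right) \left(385648 - 142330\right) = \left(360442 - 9375100\right) 243318 = \left(-9014658\right) 243318 = -2193428555244$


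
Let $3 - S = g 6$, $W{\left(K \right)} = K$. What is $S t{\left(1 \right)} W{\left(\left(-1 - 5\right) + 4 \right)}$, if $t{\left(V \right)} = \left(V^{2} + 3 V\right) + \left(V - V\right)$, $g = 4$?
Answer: $168$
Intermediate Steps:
$S = -21$ ($S = 3 - 4 \cdot 6 = 3 - 24 = -21$)
$t{\left(V \right)} = V^{2} + 3 V$ ($t{\left(V \right)} = \left(V^{2} + 3 V\right) + 0 = V^{2} + 3 V$)
$S t{\left(1 \right)} W{\left(\left(-1 - 5\right) + 4 \right)} = - 21 \cdot 1 \left(3 + 1\right) \left(\left(-1 - 5\right) + 4\right) = - 21 \cdot 1 \cdot 4 \left(-6 + 4\right) = \left(-21\right) 4 \left(-2\right) = \left(-84\right) \left(-2\right) = 168$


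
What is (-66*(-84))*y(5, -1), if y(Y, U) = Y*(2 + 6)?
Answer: 221760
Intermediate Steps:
y(Y, U) = 8*Y (y(Y, U) = Y*8 = 8*Y)
(-66*(-84))*y(5, -1) = (-66*(-84))*(8*5) = 5544*40 = 221760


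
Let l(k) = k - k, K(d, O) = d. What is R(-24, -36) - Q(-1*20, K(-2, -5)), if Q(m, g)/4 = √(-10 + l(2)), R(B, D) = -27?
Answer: -27 - 4*I*√10 ≈ -27.0 - 12.649*I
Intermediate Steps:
l(k) = 0
Q(m, g) = 4*I*√10 (Q(m, g) = 4*√(-10 + 0) = 4*√(-10) = 4*(I*√10) = 4*I*√10)
R(-24, -36) - Q(-1*20, K(-2, -5)) = -27 - 4*I*√10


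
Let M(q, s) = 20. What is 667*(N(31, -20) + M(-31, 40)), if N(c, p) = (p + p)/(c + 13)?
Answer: 140070/11 ≈ 12734.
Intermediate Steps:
N(c, p) = 2*p/(13 + c) (N(c, p) = (2*p)/(13 + c) = 2*p/(13 + c))
667*(N(31, -20) + M(-31, 40)) = 667*(2*(-20)/(13 + 31) + 20) = 667*(2*(-20)/44 + 20) = 667*(2*(-20)*(1/44) + 20) = 667*(-10/11 + 20) = 667*(210/11) = 140070/11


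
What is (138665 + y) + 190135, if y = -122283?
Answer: 206517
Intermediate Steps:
(138665 + y) + 190135 = (138665 - 122283) + 190135 = 16382 + 190135 = 206517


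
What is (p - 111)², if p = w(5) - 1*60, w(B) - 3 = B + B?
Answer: 24964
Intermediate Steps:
w(B) = 3 + 2*B (w(B) = 3 + (B + B) = 3 + 2*B)
p = -47 (p = (3 + 2*5) - 1*60 = (3 + 10) - 60 = 13 - 60 = -47)
(p - 111)² = (-47 - 111)² = (-158)² = 24964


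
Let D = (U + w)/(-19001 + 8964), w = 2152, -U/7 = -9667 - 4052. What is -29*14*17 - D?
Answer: -69177189/10037 ≈ -6892.2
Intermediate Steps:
U = 96033 (U = -7*(-9667 - 4052) = -7*(-13719) = 96033)
D = -98185/10037 (D = (96033 + 2152)/(-19001 + 8964) = 98185/(-10037) = 98185*(-1/10037) = -98185/10037 ≈ -9.7823)
-29*14*17 - D = -29*14*17 - 1*(-98185/10037) = -406*17 + 98185/10037 = -6902 + 98185/10037 = -69177189/10037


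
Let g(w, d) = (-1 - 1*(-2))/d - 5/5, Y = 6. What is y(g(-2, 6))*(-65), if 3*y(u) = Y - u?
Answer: -2665/18 ≈ -148.06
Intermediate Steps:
g(w, d) = -1 + 1/d (g(w, d) = (-1 + 2)/d - 5*⅕ = 1/d - 1 = -1 + 1/d)
y(u) = 2 - u/3 (y(u) = (6 - u)/3 = 2 - u/3)
y(g(-2, 6))*(-65) = (2 - (1 - 1*6)/(3*6))*(-65) = (2 - (1 - 6)/18)*(-65) = (2 - (-5)/18)*(-65) = (2 - ⅓*(-⅚))*(-65) = (2 + 5/18)*(-65) = (41/18)*(-65) = -2665/18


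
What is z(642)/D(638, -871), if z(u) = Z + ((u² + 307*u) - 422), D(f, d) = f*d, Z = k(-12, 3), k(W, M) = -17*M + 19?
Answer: -304402/277849 ≈ -1.0956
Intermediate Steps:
k(W, M) = 19 - 17*M
Z = -32 (Z = 19 - 17*3 = 19 - 51 = -32)
D(f, d) = d*f
z(u) = -454 + u² + 307*u (z(u) = -32 + ((u² + 307*u) - 422) = -32 + (-422 + u² + 307*u) = -454 + u² + 307*u)
z(642)/D(638, -871) = (-454 + 642² + 307*642)/((-871*638)) = (-454 + 412164 + 197094)/(-555698) = 608804*(-1/555698) = -304402/277849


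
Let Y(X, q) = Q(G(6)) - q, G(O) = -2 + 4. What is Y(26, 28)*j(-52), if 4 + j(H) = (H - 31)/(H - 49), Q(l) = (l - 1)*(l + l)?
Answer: 7704/101 ≈ 76.277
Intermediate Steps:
G(O) = 2
Q(l) = 2*l*(-1 + l) (Q(l) = (-1 + l)*(2*l) = 2*l*(-1 + l))
j(H) = -4 + (-31 + H)/(-49 + H) (j(H) = -4 + (H - 31)/(H - 49) = -4 + (-31 + H)/(-49 + H))
Y(X, q) = 4 - q (Y(X, q) = 2*2*(-1 + 2) - q = 2*2*1 - q = 4 - q)
Y(26, 28)*j(-52) = (4 - 1*28)*(3*(55 - 1*(-52))/(-49 - 52)) = (4 - 28)*(3*(55 + 52)/(-101)) = -72*(-1)*107/101 = -24*(-321/101) = 7704/101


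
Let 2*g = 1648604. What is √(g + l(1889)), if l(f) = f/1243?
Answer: 15*√5660397017/1243 ≈ 907.91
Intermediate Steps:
g = 824302 (g = (½)*1648604 = 824302)
l(f) = f/1243 (l(f) = f*(1/1243) = f/1243)
√(g + l(1889)) = √(824302 + (1/1243)*1889) = √(824302 + 1889/1243) = √(1024609275/1243) = 15*√5660397017/1243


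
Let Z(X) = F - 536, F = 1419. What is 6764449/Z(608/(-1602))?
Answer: 6764449/883 ≈ 7660.8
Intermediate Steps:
Z(X) = 883 (Z(X) = 1419 - 536 = 883)
6764449/Z(608/(-1602)) = 6764449/883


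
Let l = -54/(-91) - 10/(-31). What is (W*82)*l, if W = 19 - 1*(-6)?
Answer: 5297200/2821 ≈ 1877.8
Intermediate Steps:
W = 25 (W = 19 + 6 = 25)
l = 2584/2821 (l = -54*(-1/91) - 10*(-1/31) = 54/91 + 10/31 = 2584/2821 ≈ 0.91599)
(W*82)*l = (25*82)*(2584/2821) = 2050*(2584/2821) = 5297200/2821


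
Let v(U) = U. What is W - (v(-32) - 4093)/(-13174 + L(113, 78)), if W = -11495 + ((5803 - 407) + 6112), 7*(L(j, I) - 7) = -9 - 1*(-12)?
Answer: 389761/30722 ≈ 12.687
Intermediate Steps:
L(j, I) = 52/7 (L(j, I) = 7 + (-9 - 1*(-12))/7 = 7 + (-9 + 12)/7 = 7 + (⅐)*3 = 7 + 3/7 = 52/7)
W = 13 (W = -11495 + (5396 + 6112) = -11495 + 11508 = 13)
W - (v(-32) - 4093)/(-13174 + L(113, 78)) = 13 - (-32 - 4093)/(-13174 + 52/7) = 13 - (-4125)/(-92166/7) = 13 - (-4125)*(-7)/92166 = 13 - 1*9625/30722 = 13 - 9625/30722 = 389761/30722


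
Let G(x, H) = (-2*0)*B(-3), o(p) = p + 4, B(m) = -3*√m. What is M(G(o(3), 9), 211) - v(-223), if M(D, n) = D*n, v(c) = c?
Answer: 223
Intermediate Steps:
o(p) = 4 + p
G(x, H) = 0 (G(x, H) = (-2*0)*(-3*I*√3) = 0*(-3*I*√3) = 0)
M(G(o(3), 9), 211) - v(-223) = 0*211 - 1*(-223) = 0 + 223 = 223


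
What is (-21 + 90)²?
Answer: 4761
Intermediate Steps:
(-21 + 90)² = 69² = 4761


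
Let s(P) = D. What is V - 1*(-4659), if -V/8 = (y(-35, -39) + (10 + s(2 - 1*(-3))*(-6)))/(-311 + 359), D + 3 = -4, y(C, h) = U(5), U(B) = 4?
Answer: 13949/3 ≈ 4649.7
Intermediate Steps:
y(C, h) = 4
D = -7 (D = -3 - 4 = -7)
s(P) = -7
V = -28/3 (V = -8*(4 + (10 - 7*(-6)))/(-311 + 359) = -8*(4 + (10 + 42))/48 = -8*(4 + 52)/48 = -448/48 = -8*7/6 = -28/3 ≈ -9.3333)
V - 1*(-4659) = -28/3 - 1*(-4659) = -28/3 + 4659 = 13949/3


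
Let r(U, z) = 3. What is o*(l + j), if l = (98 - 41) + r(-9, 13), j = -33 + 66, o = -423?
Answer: -39339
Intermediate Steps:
j = 33
l = 60 (l = (98 - 41) + 3 = 57 + 3 = 60)
o*(l + j) = -423*(60 + 33) = -423*93 = -39339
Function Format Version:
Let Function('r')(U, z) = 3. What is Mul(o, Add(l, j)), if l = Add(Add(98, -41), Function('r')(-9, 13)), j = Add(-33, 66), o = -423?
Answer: -39339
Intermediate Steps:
j = 33
l = 60 (l = Add(Add(98, -41), 3) = Add(57, 3) = 60)
Mul(o, Add(l, j)) = Mul(-423, Add(60, 33)) = Mul(-423, 93) = -39339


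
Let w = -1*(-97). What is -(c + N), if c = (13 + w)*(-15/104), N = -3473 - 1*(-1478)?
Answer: 104565/52 ≈ 2010.9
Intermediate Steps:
w = 97
N = -1995 (N = -3473 + 1478 = -1995)
c = -825/52 (c = (13 + 97)*(-15/104) = 110*(-15*1/104) = 110*(-15/104) = -825/52 ≈ -15.865)
-(c + N) = -(-825/52 - 1995) = -1*(-104565/52) = 104565/52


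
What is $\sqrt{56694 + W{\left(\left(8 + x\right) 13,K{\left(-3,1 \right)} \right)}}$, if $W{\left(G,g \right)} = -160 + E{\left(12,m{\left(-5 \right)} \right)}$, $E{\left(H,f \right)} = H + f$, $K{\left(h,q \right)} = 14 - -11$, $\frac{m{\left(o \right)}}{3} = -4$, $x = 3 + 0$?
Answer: $\sqrt{56534} \approx 237.77$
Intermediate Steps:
$x = 3$
$m{\left(o \right)} = -12$ ($m{\left(o \right)} = 3 \left(-4\right) = -12$)
$K{\left(h,q \right)} = 25$ ($K{\left(h,q \right)} = 14 + 11 = 25$)
$W{\left(G,g \right)} = -160$ ($W{\left(G,g \right)} = -160 + \left(12 - 12\right) = -160 + 0 = -160$)
$\sqrt{56694 + W{\left(\left(8 + x\right) 13,K{\left(-3,1 \right)} \right)}} = \sqrt{56694 - 160} = \sqrt{56534}$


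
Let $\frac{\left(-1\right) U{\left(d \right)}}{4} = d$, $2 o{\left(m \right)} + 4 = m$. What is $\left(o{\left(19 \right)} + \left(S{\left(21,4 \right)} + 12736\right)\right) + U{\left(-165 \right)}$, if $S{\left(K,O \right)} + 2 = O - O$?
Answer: $\frac{26803}{2} \approx 13402.0$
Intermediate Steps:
$S{\left(K,O \right)} = -2$ ($S{\left(K,O \right)} = -2 + \left(O - O\right) = -2 + 0 = -2$)
$o{\left(m \right)} = -2 + \frac{m}{2}$
$U{\left(d \right)} = - 4 d$
$\left(o{\left(19 \right)} + \left(S{\left(21,4 \right)} + 12736\right)\right) + U{\left(-165 \right)} = \left(\left(-2 + \frac{1}{2} \cdot 19\right) + \left(-2 + 12736\right)\right) - -660 = \left(\left(-2 + \frac{19}{2}\right) + 12734\right) + 660 = \left(\frac{15}{2} + 12734\right) + 660 = \frac{25483}{2} + 660 = \frac{26803}{2}$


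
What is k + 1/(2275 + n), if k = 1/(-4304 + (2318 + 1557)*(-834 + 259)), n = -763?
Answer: 743639/1125144216 ≈ 0.00066093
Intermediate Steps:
k = -1/2232429 (k = 1/(-4304 + 3875*(-575)) = 1/(-4304 - 2228125) = 1/(-2232429) = -1/2232429 ≈ -4.4794e-7)
k + 1/(2275 + n) = -1/2232429 + 1/(2275 - 763) = -1/2232429 + 1/1512 = 743639/1125144216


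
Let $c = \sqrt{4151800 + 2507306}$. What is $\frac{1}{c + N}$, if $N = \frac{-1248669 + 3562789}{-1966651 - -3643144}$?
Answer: $- \frac{1939802990580}{9358134805593247897} + \frac{2810628779049 \sqrt{6659106}}{18716269611186495794} \approx 0.00038731$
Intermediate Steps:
$c = \sqrt{6659106} \approx 2580.5$
$N = \frac{2314120}{1676493}$ ($N = \frac{2314120}{-1966651 + 3643144} = \frac{2314120}{1676493} \approx 1.3803$)
$\frac{1}{c + N} = \frac{1}{\sqrt{6659106} + \frac{2314120}{1676493}} = \frac{1}{\frac{2314120}{1676493} + \sqrt{6659106}}$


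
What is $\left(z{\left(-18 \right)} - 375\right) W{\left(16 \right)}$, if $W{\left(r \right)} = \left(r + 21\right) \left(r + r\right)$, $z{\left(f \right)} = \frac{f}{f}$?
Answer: $-442816$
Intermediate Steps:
$z{\left(f \right)} = 1$
$W{\left(r \right)} = 2 r \left(21 + r\right)$ ($W{\left(r \right)} = \left(21 + r\right) 2 r = 2 r \left(21 + r\right)$)
$\left(z{\left(-18 \right)} - 375\right) W{\left(16 \right)} = \left(1 - 375\right) 2 \cdot 16 \left(21 + 16\right) = - 374 \cdot 2 \cdot 16 \cdot 37 = \left(-374\right) 1184 = -442816$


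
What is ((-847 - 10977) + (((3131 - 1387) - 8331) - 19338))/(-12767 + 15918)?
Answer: -37749/3151 ≈ -11.980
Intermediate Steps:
((-847 - 10977) + (((3131 - 1387) - 8331) - 19338))/(-12767 + 15918) = (-11824 + ((1744 - 8331) - 19338))/3151 = (-11824 + (-6587 - 19338))*(1/3151) = (-11824 - 25925)*(1/3151) = -37749*1/3151 = -37749/3151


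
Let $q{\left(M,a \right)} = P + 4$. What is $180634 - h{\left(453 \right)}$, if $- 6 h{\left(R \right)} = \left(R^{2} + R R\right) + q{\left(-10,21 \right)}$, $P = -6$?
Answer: $\frac{747110}{3} \approx 2.4904 \cdot 10^{5}$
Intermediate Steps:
$q{\left(M,a \right)} = -2$ ($q{\left(M,a \right)} = -6 + 4 = -2$)
$h{\left(R \right)} = \frac{1}{3} - \frac{R^{2}}{3}$ ($h{\left(R \right)} = - \frac{\left(R^{2} + R R\right) - 2}{6} = - \frac{\left(R^{2} + R^{2}\right) - 2}{6} = - \frac{2 R^{2} - 2}{6} = - \frac{-2 + 2 R^{2}}{6} = \frac{1}{3} - \frac{R^{2}}{3}$)
$180634 - h{\left(453 \right)} = 180634 - \left(\frac{1}{3} - \frac{453^{2}}{3}\right) = 180634 - \left(\frac{1}{3} - 68403\right) = 180634 - - \frac{205208}{3} = 180634 + \frac{205208}{3} = \frac{747110}{3}$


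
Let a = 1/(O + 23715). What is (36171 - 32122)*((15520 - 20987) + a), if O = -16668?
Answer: -155991563452/7047 ≈ -2.2136e+7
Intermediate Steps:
a = 1/7047 (a = 1/(-16668 + 23715) = 1/7047 ≈ 0.00014190)
(36171 - 32122)*((15520 - 20987) + a) = (36171 - 32122)*((15520 - 20987) + 1/7047) = 4049*(-5467 + 1/7047) = 4049*(-38525948/7047) = -155991563452/7047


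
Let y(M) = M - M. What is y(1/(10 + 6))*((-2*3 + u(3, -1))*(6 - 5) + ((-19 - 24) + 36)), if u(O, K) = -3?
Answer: 0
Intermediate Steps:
y(M) = 0
y(1/(10 + 6))*((-2*3 + u(3, -1))*(6 - 5) + ((-19 - 24) + 36)) = 0*((-2*3 - 3)*(6 - 5) + ((-19 - 24) + 36)) = 0*((-6 - 3)*1 + (-43 + 36)) = 0*(-9*1 - 7) = 0*(-9 - 7) = 0*(-16) = 0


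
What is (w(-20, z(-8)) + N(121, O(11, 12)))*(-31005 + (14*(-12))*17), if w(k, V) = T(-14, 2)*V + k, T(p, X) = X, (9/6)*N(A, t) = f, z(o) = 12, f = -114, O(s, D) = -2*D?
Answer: 2437992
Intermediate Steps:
N(A, t) = -76 (N(A, t) = (2/3)*(-114) = -76)
w(k, V) = k + 2*V (w(k, V) = 2*V + k = k + 2*V)
(w(-20, z(-8)) + N(121, O(11, 12)))*(-31005 + (14*(-12))*17) = ((-20 + 2*12) - 76)*(-31005 + (14*(-12))*17) = ((-20 + 24) - 76)*(-31005 - 168*17) = (4 - 76)*(-31005 - 2856) = -72*(-33861) = 2437992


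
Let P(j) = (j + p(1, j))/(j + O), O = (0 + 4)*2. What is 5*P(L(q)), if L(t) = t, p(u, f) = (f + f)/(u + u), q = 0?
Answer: 0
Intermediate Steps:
p(u, f) = f/u (p(u, f) = (2*f)/((2*u)) = (2*f)*(1/(2*u)) = f/u)
O = 8 (O = 4*2 = 8)
P(j) = 2*j/(8 + j) (P(j) = (j + j/1)/(j + 8) = (j + j*1)/(8 + j) = (j + j)/(8 + j) = (2*j)/(8 + j) = 2*j/(8 + j))
5*P(L(q)) = 5*(2*0/(8 + 0)) = 5*(2*0/8) = 5*(2*0*(⅛)) = 5*0 = 0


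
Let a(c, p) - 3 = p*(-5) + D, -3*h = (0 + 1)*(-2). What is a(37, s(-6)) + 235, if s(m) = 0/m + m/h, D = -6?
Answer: 277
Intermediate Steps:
h = ⅔ (h = -(0 + 1)*(-2)/3 = -(-2)/3 = -⅓*(-2) = ⅔ ≈ 0.66667)
s(m) = 3*m/2 (s(m) = 0/m + m/(⅔) = 0 + m*(3/2) = 0 + 3*m/2 = 3*m/2)
a(c, p) = -3 - 5*p (a(c, p) = 3 + (p*(-5) - 6) = 3 + (-5*p - 6) = 3 + (-6 - 5*p) = -3 - 5*p)
a(37, s(-6)) + 235 = (-3 - 15*(-6)/2) + 235 = (-3 - 5*(-9)) + 235 = (-3 + 45) + 235 = 42 + 235 = 277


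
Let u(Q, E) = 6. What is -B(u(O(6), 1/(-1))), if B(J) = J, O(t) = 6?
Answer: -6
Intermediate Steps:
-B(u(O(6), 1/(-1))) = -1*6 = -6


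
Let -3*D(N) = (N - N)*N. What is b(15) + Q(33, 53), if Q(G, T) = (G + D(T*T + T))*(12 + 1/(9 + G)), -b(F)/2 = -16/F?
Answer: 83773/210 ≈ 398.92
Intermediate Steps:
b(F) = 32/F (b(F) = -(-32)/F = 32/F)
D(N) = 0 (D(N) = -(N - N)*N/3 = -0*N = -1/3*0 = 0)
Q(G, T) = G*(12 + 1/(9 + G)) (Q(G, T) = (G + 0)*(12 + 1/(9 + G)) = G*(12 + 1/(9 + G)))
b(15) + Q(33, 53) = 32/15 + 33*(109 + 12*33)/(9 + 33) = 32*(1/15) + 33*(109 + 396)/42 = 32/15 + 33*(1/42)*505 = 32/15 + 5555/14 = 83773/210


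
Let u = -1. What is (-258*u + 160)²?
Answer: 174724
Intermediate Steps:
(-258*u + 160)² = (-258*(-1) + 160)² = (258 + 160)² = 418² = 174724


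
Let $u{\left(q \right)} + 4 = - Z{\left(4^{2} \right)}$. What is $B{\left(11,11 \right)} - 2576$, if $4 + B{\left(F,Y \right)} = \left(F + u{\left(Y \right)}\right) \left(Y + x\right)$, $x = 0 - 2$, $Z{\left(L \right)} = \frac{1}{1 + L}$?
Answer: $- \frac{42798}{17} \approx -2517.5$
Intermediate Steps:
$u{\left(q \right)} = - \frac{69}{17}$ ($u{\left(q \right)} = -4 - \frac{1}{1 + 4^{2}} = -4 - \frac{1}{1 + 16} = -4 - \frac{1}{17} = - \frac{69}{17}$)
$x = -2$
$B{\left(F,Y \right)} = -4 + \left(-2 + Y\right) \left(- \frac{69}{17} + F\right)$ ($B{\left(F,Y \right)} = -4 + \left(F - \frac{69}{17}\right) \left(Y - 2\right) = -4 + \left(- \frac{69}{17} + F\right) \left(-2 + Y\right) = -4 + \left(-2 + Y\right) \left(- \frac{69}{17} + F\right)$)
$B{\left(11,11 \right)} - 2576 = \left(\frac{70}{17} - 22 - \frac{759}{17} + 11 \cdot 11\right) - 2576 = \left(\frac{70}{17} - 22 - \frac{759}{17} + 121\right) - 2576 = \frac{994}{17} - 2576 = - \frac{42798}{17}$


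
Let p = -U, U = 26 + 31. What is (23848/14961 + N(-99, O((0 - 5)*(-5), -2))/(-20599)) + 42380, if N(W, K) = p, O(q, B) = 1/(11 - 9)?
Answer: 13061229958549/308181639 ≈ 42382.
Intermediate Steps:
U = 57
p = -57 (p = -1*57 = -57)
O(q, B) = ½ (O(q, B) = 1/2 = ½)
N(W, K) = -57
(23848/14961 + N(-99, O((0 - 5)*(-5), -2))/(-20599)) + 42380 = (23848/14961 - 57/(-20599)) + 42380 = (23848*(1/14961) - 57*(-1/20599)) + 42380 = (23848/14961 + 57/20599) + 42380 = 492097729/308181639 + 42380 = 13061229958549/308181639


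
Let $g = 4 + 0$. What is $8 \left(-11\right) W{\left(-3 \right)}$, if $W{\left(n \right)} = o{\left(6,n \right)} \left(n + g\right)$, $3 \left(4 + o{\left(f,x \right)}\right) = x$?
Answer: $440$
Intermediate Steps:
$o{\left(f,x \right)} = -4 + \frac{x}{3}$
$g = 4$
$W{\left(n \right)} = \left(-4 + \frac{n}{3}\right) \left(4 + n\right)$ ($W{\left(n \right)} = \left(-4 + \frac{n}{3}\right) \left(n + 4\right) = \left(-4 + \frac{n}{3}\right) \left(4 + n\right)$)
$8 \left(-11\right) W{\left(-3 \right)} = 8 \left(-11\right) \frac{\left(-12 - 3\right) \left(4 - 3\right)}{3} = - 88 \cdot \frac{1}{3} \left(-15\right) 1 = \left(-88\right) \left(-5\right) = 440$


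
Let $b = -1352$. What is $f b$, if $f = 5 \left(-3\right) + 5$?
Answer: $13520$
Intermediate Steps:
$f = -10$ ($f = -15 + 5 = -10$)
$f b = \left(-10\right) \left(-1352\right) = 13520$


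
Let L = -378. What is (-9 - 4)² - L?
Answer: 547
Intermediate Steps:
(-9 - 4)² - L = (-9 - 4)² - 1*(-378) = (-13)² + 378 = 169 + 378 = 547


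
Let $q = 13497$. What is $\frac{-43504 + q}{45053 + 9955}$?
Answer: $- \frac{30007}{55008} \approx -0.5455$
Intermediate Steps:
$\frac{-43504 + q}{45053 + 9955} = \frac{-43504 + 13497}{45053 + 9955} = - \frac{30007}{55008}$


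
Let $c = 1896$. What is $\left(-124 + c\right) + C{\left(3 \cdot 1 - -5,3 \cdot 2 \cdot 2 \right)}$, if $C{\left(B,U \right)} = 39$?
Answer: $1811$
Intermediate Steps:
$\left(-124 + c\right) + C{\left(3 \cdot 1 - -5,3 \cdot 2 \cdot 2 \right)} = \left(-124 + 1896\right) + 39 = 1772 + 39 = 1811$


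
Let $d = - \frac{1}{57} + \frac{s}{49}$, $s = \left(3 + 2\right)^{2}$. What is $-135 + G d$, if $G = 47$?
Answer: $- \frac{312383}{2793} \approx -111.84$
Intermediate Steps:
$s = 25$ ($s = 5^{2} = 25$)
$d = \frac{1376}{2793}$ ($d = - \frac{1}{57} + \frac{25}{49} = \frac{1376}{2793} \approx 0.49266$)
$-135 + G d = -135 + 47 \cdot \frac{1376}{2793} = -135 + \frac{64672}{2793} = - \frac{312383}{2793}$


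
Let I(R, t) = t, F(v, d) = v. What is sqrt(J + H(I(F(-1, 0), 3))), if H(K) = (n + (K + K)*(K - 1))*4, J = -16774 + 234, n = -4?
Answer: 2*I*sqrt(4127) ≈ 128.48*I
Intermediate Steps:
J = -16540
H(K) = -16 + 8*K*(-1 + K) (H(K) = (-4 + (K + K)*(K - 1))*4 = (-4 + (2*K)*(-1 + K))*4 = (-4 + 2*K*(-1 + K))*4 = -16 + 8*K*(-1 + K))
sqrt(J + H(I(F(-1, 0), 3))) = sqrt(-16540 + (-16 - 8*3 + 8*3**2)) = sqrt(-16540 + (-16 - 24 + 8*9)) = sqrt(-16540 + (-16 - 24 + 72)) = sqrt(-16540 + 32) = sqrt(-16508) = 2*I*sqrt(4127)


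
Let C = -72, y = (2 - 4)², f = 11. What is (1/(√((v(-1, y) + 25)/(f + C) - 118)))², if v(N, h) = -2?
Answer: -61/7221 ≈ -0.0084476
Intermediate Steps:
y = 4 (y = (-2)² = 4)
(1/(√((v(-1, y) + 25)/(f + C) - 118)))² = (1/(√((-2 + 25)/(11 - 72) - 118)))² = (1/(√(23/(-61) - 118)))² = (1/(√(23*(-1/61) - 118)))² = (1/(√(-23/61 - 118)))² = (1/(√(-7221/61)))² = (1/(I*√440481/61))² = (-I*√440481/7221)² = -61/7221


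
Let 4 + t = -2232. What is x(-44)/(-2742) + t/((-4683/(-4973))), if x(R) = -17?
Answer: -10163313455/4280262 ≈ -2374.5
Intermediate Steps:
t = -2236 (t = -4 - 2232 = -2236)
x(-44)/(-2742) + t/((-4683/(-4973))) = -17/(-2742) - 2236/((-4683/(-4973))) = -17*(-1/2742) - 2236/((-4683*(-1/4973))) = 17/2742 - 2236/4683/4973 = 17/2742 - 2236*4973/4683 = 17/2742 - 11119628/4683 = -10163313455/4280262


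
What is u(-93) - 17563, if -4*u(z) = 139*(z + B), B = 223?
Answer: -44161/2 ≈ -22081.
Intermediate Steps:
u(z) = -30997/4 - 139*z/4 (u(z) = -139*(z + 223)/4 = -139*(223 + z)/4 = -(30997 + 139*z)/4 = -30997/4 - 139*z/4)
u(-93) - 17563 = (-30997/4 - 139/4*(-93)) - 17563 = (-30997/4 + 12927/4) - 17563 = -9035/2 - 17563 = -44161/2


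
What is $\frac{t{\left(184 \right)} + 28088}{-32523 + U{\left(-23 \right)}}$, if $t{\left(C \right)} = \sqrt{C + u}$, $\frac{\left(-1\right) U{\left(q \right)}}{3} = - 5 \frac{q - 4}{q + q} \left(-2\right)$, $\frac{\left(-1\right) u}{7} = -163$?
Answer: $- \frac{323012}{374217} - \frac{115 \sqrt{53}}{748434} \approx -0.86429$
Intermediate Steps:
$u = 1141$ ($u = \left(-7\right) \left(-163\right) = 1141$)
$U{\left(q \right)} = - \frac{15 \left(-4 + q\right)}{q}$ ($U{\left(q \right)} = - 3 - 5 \frac{q - 4}{q + q} \left(-2\right) = - 3 - 5 \frac{-4 + q}{2 q} \left(-2\right) = - 3 - \frac{5 \left(-4 + q\right)}{2 q} \left(-2\right) = - 3 \frac{5 \left(-4 + q\right)}{q} = - \frac{15 \left(-4 + q\right)}{q}$)
$t{\left(C \right)} = \sqrt{1141 + C}$ ($t{\left(C \right)} = \sqrt{C + 1141} = \sqrt{1141 + C}$)
$\frac{t{\left(184 \right)} + 28088}{-32523 + U{\left(-23 \right)}} = \frac{\sqrt{1141 + 184} + 28088}{-32523 - \left(15 - \frac{60}{-23}\right)} = \frac{\sqrt{1325} + 28088}{-32523 + \left(-15 + 60 \left(- \frac{1}{23}\right)\right)} = \frac{5 \sqrt{53} + 28088}{-32523 - \frac{405}{23}} = \frac{28088 + 5 \sqrt{53}}{-32523 - \frac{405}{23}} = \frac{28088 + 5 \sqrt{53}}{- \frac{748434}{23}} = \left(28088 + 5 \sqrt{53}\right) \left(- \frac{23}{748434}\right) = - \frac{323012}{374217} - \frac{115 \sqrt{53}}{748434}$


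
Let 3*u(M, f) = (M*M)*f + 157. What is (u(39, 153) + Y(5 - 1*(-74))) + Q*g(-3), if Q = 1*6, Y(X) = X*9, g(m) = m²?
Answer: 235165/3 ≈ 78388.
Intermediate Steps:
u(M, f) = 157/3 + f*M²/3 (u(M, f) = ((M*M)*f + 157)/3 = (M²*f + 157)/3 = (f*M² + 157)/3 = (157 + f*M²)/3 = 157/3 + f*M²/3)
Y(X) = 9*X
Q = 6
(u(39, 153) + Y(5 - 1*(-74))) + Q*g(-3) = ((157/3 + (⅓)*153*39²) + 9*(5 - 1*(-74))) + 6*(-3)² = ((157/3 + (⅓)*153*1521) + 9*(5 + 74)) + 6*9 = ((157/3 + 77571) + 9*79) + 54 = (232870/3 + 711) + 54 = 235003/3 + 54 = 235165/3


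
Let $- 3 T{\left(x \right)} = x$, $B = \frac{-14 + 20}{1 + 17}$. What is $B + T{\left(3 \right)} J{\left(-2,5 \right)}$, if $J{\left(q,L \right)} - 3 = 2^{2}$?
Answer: $- \frac{20}{3} \approx -6.6667$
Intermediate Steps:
$B = \frac{1}{3}$ ($B = \frac{6}{18} = 6 \cdot \frac{1}{18} = \frac{1}{3} \approx 0.33333$)
$T{\left(x \right)} = - \frac{x}{3}$
$J{\left(q,L \right)} = 7$ ($J{\left(q,L \right)} = 3 + 2^{2} = 3 + 4 = 7$)
$B + T{\left(3 \right)} J{\left(-2,5 \right)} = \frac{1}{3} + \left(- \frac{1}{3}\right) 3 \cdot 7 = \frac{1}{3} - 7 = - \frac{20}{3}$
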